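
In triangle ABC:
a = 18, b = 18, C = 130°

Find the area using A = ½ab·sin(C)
A = ½·a·b·sin(C) = ½·18·18·sin(130°)
sin(130°) ≈ 0.766044
A ≈ ½·324·0.766044 = 162·0.766044 ≈ 124.099

Area = 124.1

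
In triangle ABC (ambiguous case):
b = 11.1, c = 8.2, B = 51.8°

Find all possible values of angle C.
b/sin(B) = c/sin(C)  ⇒  sin(C) = c·sin(B)/b = 8.2·sin(51.8°)/11.1
sin(51.8°) ≈ 0.785857
sin(C) ≈ 8.2·0.785857/11.1 ≈ 6.44403/11.1 ≈ 0.580543
Candidate 1: C₁ = arcsin(0.580543) ≈ 35.4887°  →  A = 180° − 51.8° − 35.4887° ≈ 92.7113° > 0, valid
Candidate 2: C₂ = 180° − C₁ ≈ 144.511°  →  A = 180° − 51.8° − 144.511° ≈ -16.3113° ≤ 0, not a valid triangle

C = 35.49° (one solution)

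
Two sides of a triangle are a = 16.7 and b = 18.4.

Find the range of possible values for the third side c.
Triangle inequality: |a − b| < c < a + b
|a − b| = |16.7 − 18.4| = 1.7
a + b = 16.7 + 18.4 = 35.1

1.7 < c < 35.1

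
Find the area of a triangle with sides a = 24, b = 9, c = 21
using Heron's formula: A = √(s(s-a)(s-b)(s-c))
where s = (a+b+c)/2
s = (24 + 9 + 21)/2 = 54/2 = 27
s − a = 3, s − b = 18, s − c = 6
s(s−a)(s−b)(s−c) = 27·3·18·6 = 8748
Area = √8748 ≈ 93.5307

s = 27.0, Area = 93.53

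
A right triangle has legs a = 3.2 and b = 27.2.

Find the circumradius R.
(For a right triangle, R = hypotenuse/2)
Hypotenuse c = √(a² + b²) = √(10.24 + 739.84) = √750.08 ≈ 27.3876
R = c/2 ≈ 27.3876/2 ≈ 13.6938

R = 13.69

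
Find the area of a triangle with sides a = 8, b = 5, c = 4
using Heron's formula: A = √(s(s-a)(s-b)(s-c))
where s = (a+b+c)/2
s = (8 + 5 + 4)/2 = 17/2 = 8.5
s − a = 0.5, s − b = 3.5, s − c = 4.5
s(s−a)(s−b)(s−c) = 8.5·0.5·3.5·4.5 = 66.9375
Area = √66.9375 ≈ 8.18153

s = 8.5, Area = 8.182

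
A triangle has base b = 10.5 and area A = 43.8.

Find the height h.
A = ½·b·h  ⇒  h = 2A/b = 2·43.8/10.5 = 87.6/10.5 ≈ 8.34286

h = 8.343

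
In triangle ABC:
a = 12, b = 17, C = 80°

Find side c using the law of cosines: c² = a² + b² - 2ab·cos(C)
c² = 12² + 17² − 2·12·17·cos(80°)
cos(80°) ≈ 0.173648
c² ≈ 144 + 289 − 408·(0.173648) ≈ 433 − 70.8485 ≈ 362.152
c ≈ √362.152 ≈ 19.0303

c = 19.03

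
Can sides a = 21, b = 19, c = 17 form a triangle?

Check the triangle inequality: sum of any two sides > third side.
a + b vs c: 21 + 19 = 40 > 17  ✓
a + c vs b: 21 + 17 = 38 > 19  ✓
b + c vs a: 19 + 17 = 36 > 21  ✓

Yes, triangle inequality satisfied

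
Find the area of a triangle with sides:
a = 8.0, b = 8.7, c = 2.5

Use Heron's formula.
s = (8.0 + 8.7 + 2.5)/2 = 19.2/2 = 9.6
s − a = 1.6, s − b = 0.9, s − c = 7.1
s(s−a)(s−b)(s−c) = 9.6·1.6·0.9·7.1 ≈ 98.1504
Area = √98.1504 ≈ 9.90709

Area = 9.907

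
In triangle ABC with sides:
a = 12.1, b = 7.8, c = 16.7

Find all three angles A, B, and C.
Law of cosines for each angle (a² = 146.41, b² = 60.84, c² = 278.89):
cos(A) = (b² + c² − a²)/(2bc) = (60.84 + 278.89 − 146.41)/(2·7.8·16.7) = 193.32/260.52 ≈ 0.742054  ⇒  A ≈ 42.0933°
cos(B) = (a² + c² − b²)/(2ac) = (146.41 + 278.89 − 60.84)/(2·12.1·16.7) = 364.46/404.14 ≈ 0.901816  ⇒  B ≈ 25.6022°
cos(C) = (a² + b² − c²)/(2ab) = (146.41 + 60.84 − 278.89)/(2·12.1·7.8) = -71.64/188.76 ≈ -0.37953  ⇒  C ≈ 112.305°
Check: A + B + C ≈ 180°

A = 42.09°, B = 25.6°, C = 112.3°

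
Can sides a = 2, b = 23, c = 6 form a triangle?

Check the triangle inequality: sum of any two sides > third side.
a + b vs c: 2 + 23 = 25 > 6  ✓
a + c vs b: 2 + 6 = 8 ≤ 23  ✗
b + c vs a: 23 + 6 = 29 > 2  ✓

No: 2 + 6 = 8 is not > 23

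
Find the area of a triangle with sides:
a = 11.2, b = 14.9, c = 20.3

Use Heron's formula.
s = (11.2 + 14.9 + 20.3)/2 = 46.4/2 = 23.2
s − a = 12, s − b = 8.3, s − c = 2.9
s(s−a)(s−b)(s−c) = 23.2·12·8.3·2.9 ≈ 6701.09
Area = √6701.09 ≈ 81.8602

Area = 81.86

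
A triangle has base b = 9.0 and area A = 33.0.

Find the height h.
A = ½·b·h  ⇒  h = 2A/b = 2·33.0/9.0 = 66/9.0 ≈ 7.33333

h = 7.333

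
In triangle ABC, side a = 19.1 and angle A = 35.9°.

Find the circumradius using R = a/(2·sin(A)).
R = a/(2·sin(A)) = 19.1/(2·sin(35.9°))
sin(35.9°) ≈ 0.586372
R ≈ 19.1/(2·0.586372) = 19.1/1.17274 ≈ 16.2866

R = 16.29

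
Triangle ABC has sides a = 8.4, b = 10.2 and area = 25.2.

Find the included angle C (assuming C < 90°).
Area = ½·a·b·sin(C)  ⇒  sin(C) = 2·Area/(a·b) = 2·25.2/(8.4·10.2) = 50.4/85.68 ≈ 0.588235
C = arcsin(0.588235) ≈ 36.0319° (taking the acute solution since C < 90°)

C = 36.03°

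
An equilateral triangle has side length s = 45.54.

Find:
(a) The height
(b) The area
(a) The height splits the triangle into two 30-60-90 halves: h = s·√3/2 = 45.54·1.73205/2 ≈ 78.8776/2 ≈ 39.4388
(b) Area = (√3/4)·s² = (√3/4)·45.54² = (√3/4)·2073.8916 ≈ 0.433013·2073.8916 ≈ 898.021

Height = 39.44, Area = 898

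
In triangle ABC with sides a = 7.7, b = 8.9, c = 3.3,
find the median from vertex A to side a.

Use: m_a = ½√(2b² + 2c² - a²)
m_a = ½√(2·8.9² + 2·3.3² − 7.7²) = ½√(2·79.21 + 2·10.89 − 59.29) = ½√(158.42 + 21.78 − 59.29) = ½√120.91
√120.91 ≈ 10.9959, so m_a ≈ 5.49795

m_a = 5.498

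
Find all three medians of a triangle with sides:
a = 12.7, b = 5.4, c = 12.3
Median formula: m_a = ½√(2b² + 2c² − a²) (and cyclically). a² = 161.29, b² = 29.16, c² = 151.29.
m_a = ½√(2·29.16 + 2·151.29 − 161.29) = ½√199.61 ≈ ½·14.1283 ≈ 7.06417
m_b = ½√(2·161.29 + 2·151.29 − 29.16) = ½√596 ≈ ½·24.4131 ≈ 12.2066
m_c = ½√(2·161.29 + 2·29.16 − 151.29) = ½√229.61 ≈ ½·15.1529 ≈ 7.57644

m_a = 7.064, m_b = 12.21, m_c = 7.576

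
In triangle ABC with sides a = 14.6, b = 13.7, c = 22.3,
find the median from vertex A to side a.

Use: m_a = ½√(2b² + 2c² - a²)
m_a = ½√(2·13.7² + 2·22.3² − 14.6²) = ½√(2·187.69 + 2·497.29 − 213.16) = ½√(375.38 + 994.58 − 213.16) = ½√1156.8
√1156.8 ≈ 34.0118, so m_a ≈ 17.0059

m_a = 17.01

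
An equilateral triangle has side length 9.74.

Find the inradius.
r = Area/s with s the semi-perimeter.
Area = (√3/4)·9.74² = (√3/4)·94.8676 ≈ 0.433013·94.8676 ≈ 41.0789
s = 3·9.74/2 = 14.61
r ≈ 41.0789/14.61 ≈ 2.8117
(Equivalently r = side/(2√3) = 9.74/3.4641 ≈ 2.8117.)

r = 2.812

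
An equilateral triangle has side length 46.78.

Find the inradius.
r = Area/s with s the semi-perimeter.
Area = (√3/4)·46.78² = (√3/4)·2188.3684 ≈ 0.433013·2188.3684 ≈ 947.591
s = 3·46.78/2 = 70.17
r ≈ 947.591/70.17 ≈ 13.5042
(Equivalently r = side/(2√3) = 46.78/3.4641 ≈ 13.5042.)

r = 13.5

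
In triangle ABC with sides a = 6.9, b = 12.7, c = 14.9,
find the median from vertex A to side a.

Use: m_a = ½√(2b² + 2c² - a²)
m_a = ½√(2·12.7² + 2·14.9² − 6.9²) = ½√(2·161.29 + 2·222.01 − 47.61) = ½√(322.58 + 444.02 − 47.61) = ½√718.99
√718.99 ≈ 26.814, so m_a ≈ 13.407

m_a = 13.41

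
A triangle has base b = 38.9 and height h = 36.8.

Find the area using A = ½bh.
A = ½·b·h = ½·38.9·36.8 = ½·1431.52 = 715.76

Area = 715.76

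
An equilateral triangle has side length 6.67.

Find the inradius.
r = Area/s with s the semi-perimeter.
Area = (√3/4)·6.67² = (√3/4)·44.4889 ≈ 0.433013·44.4889 ≈ 19.2643
s = 3·6.67/2 = 10.005
r ≈ 19.2643/10.005 ≈ 1.92546
(Equivalently r = side/(2√3) = 6.67/3.4641 ≈ 1.92546.)

r = 1.925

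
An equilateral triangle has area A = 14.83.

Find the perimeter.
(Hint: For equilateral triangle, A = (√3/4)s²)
A = (√3/4)s²  ⇒  s² = 4A/√3 = 4·14.83/√3 = 59.32/1.73205 ≈ 34.2484
s ≈ √34.2484 ≈ 5.85221
Perimeter = 3s ≈ 3·5.85221 ≈ 17.5566

Perimeter = 17.56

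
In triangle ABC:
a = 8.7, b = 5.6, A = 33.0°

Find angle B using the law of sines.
a/sin(A) = b/sin(B)  ⇒  sin(B) = b·sin(A)/a = 5.6·sin(33.0°)/8.7
sin(33.0°) ≈ 0.544639
sin(B) ≈ 5.6·0.544639/8.7 ≈ 3.04998/8.7 ≈ 0.350572
B = arcsin(0.350572) ≈ 20.5223°
(Since b ≤ a we need B ≤ A, so the obtuse alternative 180° − 20.5223° ≈ 159.478° is rejected.)

B = 20.52°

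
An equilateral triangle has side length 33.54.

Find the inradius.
r = Area/s with s the semi-perimeter.
Area = (√3/4)·33.54² = (√3/4)·1124.9316 ≈ 0.433013·1124.9316 ≈ 487.11
s = 3·33.54/2 = 50.31
r ≈ 487.11/50.31 ≈ 9.68216
(Equivalently r = side/(2√3) = 33.54/3.4641 ≈ 9.68216.)

r = 9.682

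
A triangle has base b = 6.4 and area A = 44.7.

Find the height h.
A = ½·b·h  ⇒  h = 2A/b = 2·44.7/6.4 = 89.4/6.4 ≈ 13.9688

h = 13.97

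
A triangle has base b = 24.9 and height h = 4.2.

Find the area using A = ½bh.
A = ½·b·h = ½·24.9·4.2 = ½·104.58 = 52.29

Area = 52.29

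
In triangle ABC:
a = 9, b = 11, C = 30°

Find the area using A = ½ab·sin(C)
A = ½·a·b·sin(C) = ½·9·11·sin(30°)
sin(30°) ≈ 0.5
A ≈ ½·99·0.5 = 49.5·0.5 ≈ 24.75

Area = 24.75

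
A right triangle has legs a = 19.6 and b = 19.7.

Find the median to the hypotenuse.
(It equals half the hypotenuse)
Hypotenuse c = √(a² + b²) = √(384.16 + 388.09) = √772.25 ≈ 27.7894
Median to hypotenuse = c/2 ≈ 27.7894/2 ≈ 13.8947

Median = 13.89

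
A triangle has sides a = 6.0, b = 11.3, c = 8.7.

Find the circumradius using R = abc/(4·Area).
First find the area with Heron's formula.
s = (6.0 + 11.3 + 8.7)/2 = 13
Area = √(s(s−a)(s−b)(s−c)) = √(13·7·1.7·4.3) ≈ √665.21 ≈ 25.7917
abc = 6.0·11.3·8.7 = 589.86
R = abc/(4·Area) ≈ 589.86/(4·25.7917) = 589.86/103.167 ≈ 5.71754

R = 5.718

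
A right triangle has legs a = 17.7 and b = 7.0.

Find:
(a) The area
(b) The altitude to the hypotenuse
(a) The legs are perpendicular, so Area = ½·a·b = ½·17.7·7.0 = ½·123.9 = 61.95
(b) Hypotenuse c = √(a² + b²) = √(313.29 + 49) = √362.29 ≈ 19.0339
    Area = ½·c·h_c  ⇒  h_c = 2·Area/c = 123.9/19.0339 ≈ 6.50943

Area = 61.95, h_c = 6.509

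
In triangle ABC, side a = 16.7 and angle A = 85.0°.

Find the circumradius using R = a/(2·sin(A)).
R = a/(2·sin(A)) = 16.7/(2·sin(85.0°))
sin(85.0°) ≈ 0.996195
R ≈ 16.7/(2·0.996195) = 16.7/1.99239 ≈ 8.3819

R = 8.382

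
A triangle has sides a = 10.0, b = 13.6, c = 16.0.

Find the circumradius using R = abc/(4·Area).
First find the area with Heron's formula.
s = (10.0 + 13.6 + 16.0)/2 = 19.8
Area = √(s(s−a)(s−b)(s−c)) = √(19.8·9.8·6.2·3.8) ≈ √4571.58 ≈ 67.6135
abc = 10.0·13.6·16.0 = 2176
R = abc/(4·Area) ≈ 2176/(4·67.6135) = 2176/270.454 ≈ 8.04573

R = 8.046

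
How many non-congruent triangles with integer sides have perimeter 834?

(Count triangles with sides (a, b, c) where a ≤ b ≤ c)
Let a ≤ b ≤ c with a + b + c = 834. The only binding inequality is a + b > c, i.e. 834 − c > c, so c < 834/2; and c ≥ 834/3 since c is the largest side.
So 278 ≤ c ≤ 416. For each c, b runs from ⌈(834 − c)/2⌉ up to c (then a = 834 − b − c satisfies 1 ≤ a ≤ b automatically), giving c − ⌈(834 − c)/2⌉ + 1 choices.
Summing over c: 1 + 2 + 4 + 5 + … + 206 + 208  (139 terms, c = 278, …, 416) = 14491
Check (closed form: nearest integer to p²/48 for even p, (p+3)²/48 for odd p): 834²/48 = 695556/48 ≈ 14490.75 → 14491

14491 triangles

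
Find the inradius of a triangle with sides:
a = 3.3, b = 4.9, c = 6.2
r = Area/s where s is the semi-perimeter.
s = (3.3 + 4.9 + 6.2)/2 = 14.4/2 = 7.2
Area = √(s(s−a)(s−b)(s−c)) = √(7.2·3.9·2.3·1) ≈ √64.584 ≈ 8.03642
r ≈ 8.03642/7.2 ≈ 1.11617

r = 1.116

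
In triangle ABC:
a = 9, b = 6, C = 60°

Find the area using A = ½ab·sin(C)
A = ½·a·b·sin(C) = ½·9·6·sin(60°)
sin(60°) ≈ 0.866025
A ≈ ½·54·0.866025 = 27·0.866025 ≈ 23.3827

Area = 23.38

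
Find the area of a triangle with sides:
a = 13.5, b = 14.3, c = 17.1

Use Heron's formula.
s = (13.5 + 14.3 + 17.1)/2 = 44.9/2 = 22.45
s − a = 8.95, s − b = 8.15, s − c = 5.35
s(s−a)(s−b)(s−c) = 22.45·8.95·8.15·5.35 ≈ 8760.94
Area = √8760.94 ≈ 93.5999

Area = 93.6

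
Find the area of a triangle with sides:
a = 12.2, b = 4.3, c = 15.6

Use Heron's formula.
s = (12.2 + 4.3 + 15.6)/2 = 32.1/2 = 16.05
s − a = 3.85, s − b = 11.75, s − c = 0.45
s(s−a)(s−b)(s−c) = 16.05·3.85·11.75·0.45 ≈ 326.728
Area = √326.728 ≈ 18.0756

Area = 18.08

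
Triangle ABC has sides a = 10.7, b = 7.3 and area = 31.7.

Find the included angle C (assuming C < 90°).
Area = ½·a·b·sin(C)  ⇒  sin(C) = 2·Area/(a·b) = 2·31.7/(10.7·7.3) = 63.4/78.11 ≈ 0.811676
C = arcsin(0.811676) ≈ 54.26° (taking the acute solution since C < 90°)

C = 54.26°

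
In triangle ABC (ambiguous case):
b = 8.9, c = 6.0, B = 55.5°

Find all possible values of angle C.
b/sin(B) = c/sin(C)  ⇒  sin(C) = c·sin(B)/b = 6.0·sin(55.5°)/8.9
sin(55.5°) ≈ 0.824126
sin(C) ≈ 6.0·0.824126/8.9 ≈ 4.94476/8.9 ≈ 0.555591
Candidate 1: C₁ = arcsin(0.555591) ≈ 33.7514°  →  A = 180° − 55.5° − 33.7514° ≈ 90.7486° > 0, valid
Candidate 2: C₂ = 180° − C₁ ≈ 146.249°  →  A = 180° − 55.5° − 146.249° ≈ -21.7486° ≤ 0, not a valid triangle

C = 33.75° (one solution)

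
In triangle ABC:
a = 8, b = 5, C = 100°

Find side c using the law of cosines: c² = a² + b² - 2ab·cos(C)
c² = 8² + 5² − 2·8·5·cos(100°)
cos(100°) ≈ -0.173648
c² ≈ 64 + 25 − 80·(-0.173648) ≈ 89 + 13.8919 ≈ 102.892
c ≈ √102.892 ≈ 10.1436

c = 10.14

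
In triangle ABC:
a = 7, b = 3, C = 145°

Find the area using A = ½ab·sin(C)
A = ½·a·b·sin(C) = ½·7·3·sin(145°)
sin(145°) ≈ 0.573576
A ≈ ½·21·0.573576 = 10.5·0.573576 ≈ 6.02255

Area = 6.023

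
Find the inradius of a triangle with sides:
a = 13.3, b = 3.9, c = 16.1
r = Area/s where s is the semi-perimeter.
s = (13.3 + 3.9 + 16.1)/2 = 33.3/2 = 16.65
Area = √(s(s−a)(s−b)(s−c)) = √(16.65·3.35·12.75·0.55) ≈ √391.14 ≈ 19.7773
r ≈ 19.7773/16.65 ≈ 1.18782

r = 1.188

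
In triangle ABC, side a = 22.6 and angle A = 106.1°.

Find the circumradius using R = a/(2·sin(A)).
R = a/(2·sin(A)) = 22.6/(2·sin(106.1°))
sin(106.1°) ≈ 0.960779
R ≈ 22.6/(2·0.960779) = 22.6/1.92156 ≈ 11.7613

R = 11.76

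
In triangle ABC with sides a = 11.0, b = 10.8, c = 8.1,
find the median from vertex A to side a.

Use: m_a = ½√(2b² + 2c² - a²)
m_a = ½√(2·10.8² + 2·8.1² − 11.0²) = ½√(2·116.64 + 2·65.61 − 121) = ½√(233.28 + 131.22 − 121) = ½√243.5
√243.5 ≈ 15.6045, so m_a ≈ 7.80224

m_a = 7.802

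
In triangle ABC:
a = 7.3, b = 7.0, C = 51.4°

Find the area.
Two sides and the included angle (SAS): A = ½·a·b·sin(C) = ½·7.3·7.0·sin(51.4°)
sin(51.4°) ≈ 0.78152
A ≈ ½·51.1·0.78152 = 25.55·0.78152 ≈ 19.9678

Area = 19.97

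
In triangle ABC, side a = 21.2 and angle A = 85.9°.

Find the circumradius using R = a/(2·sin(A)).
R = a/(2·sin(A)) = 21.2/(2·sin(85.9°))
sin(85.9°) ≈ 0.997441
R ≈ 21.2/(2·0.997441) = 21.2/1.99488 ≈ 10.6272

R = 10.63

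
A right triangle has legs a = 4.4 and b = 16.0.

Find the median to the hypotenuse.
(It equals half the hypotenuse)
Hypotenuse c = √(a² + b²) = √(19.36 + 256) = √275.36 ≈ 16.594
Median to hypotenuse = c/2 ≈ 16.594/2 ≈ 8.29699

Median = 8.297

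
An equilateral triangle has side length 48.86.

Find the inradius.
r = Area/s with s the semi-perimeter.
Area = (√3/4)·48.86² = (√3/4)·2387.2996 ≈ 0.433013·2387.2996 ≈ 1033.73
s = 3·48.86/2 = 73.29
r ≈ 1033.73/73.29 ≈ 14.1047
(Equivalently r = side/(2√3) = 48.86/3.4641 ≈ 14.1047.)

r = 14.1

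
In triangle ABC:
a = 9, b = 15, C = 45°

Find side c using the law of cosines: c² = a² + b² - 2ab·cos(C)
c² = 9² + 15² − 2·9·15·cos(45°)
cos(45°) ≈ 0.707107
c² ≈ 81 + 225 − 270·(0.707107) ≈ 306 − 190.919 ≈ 115.081
c ≈ √115.081 ≈ 10.7276

c = 10.73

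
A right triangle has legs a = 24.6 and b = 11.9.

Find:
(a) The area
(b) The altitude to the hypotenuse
(a) The legs are perpendicular, so Area = ½·a·b = ½·24.6·11.9 = ½·292.74 = 146.37
(b) Hypotenuse c = √(a² + b²) = √(605.16 + 141.61) = √746.77 ≈ 27.3271
    Area = ½·c·h_c  ⇒  h_c = 2·Area/c = 292.74/27.3271 ≈ 10.7124

Area = 146.37, h_c = 10.71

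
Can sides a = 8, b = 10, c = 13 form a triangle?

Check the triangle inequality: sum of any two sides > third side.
a + b vs c: 8 + 10 = 18 > 13  ✓
a + c vs b: 8 + 13 = 21 > 10  ✓
b + c vs a: 10 + 13 = 23 > 8  ✓

Yes, triangle inequality satisfied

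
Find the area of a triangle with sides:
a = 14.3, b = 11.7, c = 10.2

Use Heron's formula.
s = (14.3 + 11.7 + 10.2)/2 = 36.2/2 = 18.1
s − a = 3.8, s − b = 6.4, s − c = 7.9
s(s−a)(s−b)(s−c) = 18.1·3.8·6.4·7.9 ≈ 3477.52
Area = √3477.52 ≈ 58.9705

Area = 58.97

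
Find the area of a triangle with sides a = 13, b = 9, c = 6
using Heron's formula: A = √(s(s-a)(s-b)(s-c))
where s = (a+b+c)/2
s = (13 + 9 + 6)/2 = 28/2 = 14
s − a = 1, s − b = 5, s − c = 8
s(s−a)(s−b)(s−c) = 14·1·5·8 = 560
Area = √560 ≈ 23.6643

s = 14.0, Area = 23.66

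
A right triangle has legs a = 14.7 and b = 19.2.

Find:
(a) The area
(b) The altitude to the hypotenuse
(a) The legs are perpendicular, so Area = ½·a·b = ½·14.7·19.2 = ½·282.24 = 141.12
(b) Hypotenuse c = √(a² + b²) = √(216.09 + 368.64) = √584.73 ≈ 24.1812
    Area = ½·c·h_c  ⇒  h_c = 2·Area/c = 282.24/24.1812 ≈ 11.6719

Area = 141.12, h_c = 11.67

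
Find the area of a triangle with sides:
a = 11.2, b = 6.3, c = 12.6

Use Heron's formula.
s = (11.2 + 6.3 + 12.6)/2 = 30.1/2 = 15.05
s − a = 3.85, s − b = 8.75, s − c = 2.45
s(s−a)(s−b)(s−c) = 15.05·3.85·8.75·2.45 ≈ 1242.14
Area = √1242.14 ≈ 35.244

Area = 35.24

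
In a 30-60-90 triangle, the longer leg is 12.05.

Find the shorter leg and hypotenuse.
In a 30-60-90 triangle the sides are in ratio 1 : √3 : 2, so short leg = long leg/√3 and hypotenuse = 2·(short leg).
Short leg = 12.05/√3 ≈ 12.05/1.73205 ≈ 6.95707
Hypotenuse = 2·6.95707 ≈ 13.9141

Short leg = 6.957, Hypotenuse = 13.91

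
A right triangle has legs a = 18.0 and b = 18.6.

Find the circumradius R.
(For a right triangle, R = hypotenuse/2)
Hypotenuse c = √(a² + b²) = √(324 + 345.96) = √669.96 ≈ 25.8836
R = c/2 ≈ 25.8836/2 ≈ 12.9418

R = 12.94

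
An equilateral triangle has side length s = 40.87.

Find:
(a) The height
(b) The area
(a) The height splits the triangle into two 30-60-90 halves: h = s·√3/2 = 40.87·1.73205/2 ≈ 70.7889/2 ≈ 35.3945
(b) Area = (√3/4)·s² = (√3/4)·40.87² = (√3/4)·1670.3569 ≈ 0.433013·1670.3569 ≈ 723.286

Height = 35.39, Area = 723.3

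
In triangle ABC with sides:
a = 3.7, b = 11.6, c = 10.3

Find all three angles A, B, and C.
Law of cosines for each angle (a² = 13.69, b² = 134.56, c² = 106.09):
cos(A) = (b² + c² − a²)/(2bc) = (134.56 + 106.09 − 13.69)/(2·11.6·10.3) = 226.96/238.96 ≈ 0.949782  ⇒  A ≈ 18.2348°
cos(B) = (a² + c² − b²)/(2ac) = (13.69 + 106.09 − 134.56)/(2·3.7·10.3) = -14.78/76.22 ≈ -0.193912  ⇒  B ≈ 101.181°
cos(C) = (a² + b² − c²)/(2ab) = (13.69 + 134.56 − 106.09)/(2·3.7·11.6) = 42.16/85.84 ≈ 0.491146  ⇒  C ≈ 60.584°
Check: A + B + C ≈ 180°

A = 18.23°, B = 101.2°, C = 60.58°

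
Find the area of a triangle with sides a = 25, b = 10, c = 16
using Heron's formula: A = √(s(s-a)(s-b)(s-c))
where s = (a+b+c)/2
s = (25 + 10 + 16)/2 = 51/2 = 25.5
s − a = 0.5, s − b = 15.5, s − c = 9.5
s(s−a)(s−b)(s−c) = 25.5·0.5·15.5·9.5 = 1877.4375
Area = √1877.4375 ≈ 43.3294

s = 25.5, Area = 43.33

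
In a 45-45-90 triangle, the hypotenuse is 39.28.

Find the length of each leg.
In a 45-45-90 triangle hypotenuse = leg·√2, so leg = hypotenuse/√2.
Leg = 39.28/√2 ≈ 39.28/1.41421 ≈ 27.7752

Each leg = 27.78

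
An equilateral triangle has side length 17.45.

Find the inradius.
r = Area/s with s the semi-perimeter.
Area = (√3/4)·17.45² = (√3/4)·304.5025 ≈ 0.433013·304.5025 ≈ 131.853
s = 3·17.45/2 = 26.175
r ≈ 131.853/26.175 ≈ 5.03738
(Equivalently r = side/(2√3) = 17.45/3.4641 ≈ 5.03738.)

r = 5.037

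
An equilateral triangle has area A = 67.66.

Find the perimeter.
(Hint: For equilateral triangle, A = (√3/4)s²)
A = (√3/4)s²  ⇒  s² = 4A/√3 = 4·67.66/√3 = 270.64/1.73205 ≈ 156.254
s ≈ √156.254 ≈ 12.5002
Perimeter = 3s ≈ 3·12.5002 ≈ 37.5005

Perimeter = 37.5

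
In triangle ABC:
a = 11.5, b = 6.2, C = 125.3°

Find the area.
Two sides and the included angle (SAS): A = ½·a·b·sin(C) = ½·11.5·6.2·sin(125.3°)
sin(125.3°) ≈ 0.816138
A ≈ ½·71.3·0.816138 = 35.65·0.816138 ≈ 29.0953

Area = 29.1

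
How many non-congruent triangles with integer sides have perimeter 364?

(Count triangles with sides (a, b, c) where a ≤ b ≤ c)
Let a ≤ b ≤ c with a + b + c = 364. The only binding inequality is a + b > c, i.e. 364 − c > c, so c < 364/2; and c ≥ 364/3 since c is the largest side.
So 122 ≤ c ≤ 181. For each c, b runs from ⌈(364 − c)/2⌉ up to c (then a = 364 − b − c satisfies 1 ≤ a ≤ b automatically), giving c − ⌈(364 − c)/2⌉ + 1 choices.
Summing over c: 2 + 3 + 5 + 6 + … + 89 + 90  (60 terms, c = 122, …, 181) = 2760
Check (closed form: nearest integer to p²/48 for even p, (p+3)²/48 for odd p): 364²/48 = 132496/48 ≈ 2760.33 → 2760

2760 triangles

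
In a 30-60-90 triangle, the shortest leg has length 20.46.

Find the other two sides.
In a 30-60-90 triangle the sides are in ratio 1 : √3 : 2 (short leg : long leg : hypotenuse).
Long leg = 20.46·√3 ≈ 20.46·1.73205 ≈ 35.4378
Hypotenuse = 2·20.46 = 40.92

Long leg = 20.46√3 = 35.44, Hypotenuse = 40.92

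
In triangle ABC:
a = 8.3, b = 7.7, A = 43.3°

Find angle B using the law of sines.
a/sin(A) = b/sin(B)  ⇒  sin(B) = b·sin(A)/a = 7.7·sin(43.3°)/8.3
sin(43.3°) ≈ 0.685818
sin(B) ≈ 7.7·0.685818/8.3 ≈ 5.2808/8.3 ≈ 0.636241
B = arcsin(0.636241) ≈ 39.5121°
(Since b ≤ a we need B ≤ A, so the obtuse alternative 180° − 39.5121° ≈ 140.488° is rejected.)

B = 39.51°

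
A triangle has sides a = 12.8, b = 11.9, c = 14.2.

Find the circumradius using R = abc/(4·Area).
First find the area with Heron's formula.
s = (12.8 + 11.9 + 14.2)/2 = 19.45
Area = √(s(s−a)(s−b)(s−c)) = √(19.45·6.65·7.55·5.25) ≈ √5126.81 ≈ 71.6018
abc = 12.8·11.9·14.2 = 2162.944
R = abc/(4·Area) ≈ 2162.944/(4·71.6018) = 2162.944/286.407 ≈ 7.55199

R = 7.552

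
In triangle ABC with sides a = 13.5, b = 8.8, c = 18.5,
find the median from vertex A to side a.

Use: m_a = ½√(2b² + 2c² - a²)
m_a = ½√(2·8.8² + 2·18.5² − 13.5²) = ½√(2·77.44 + 2·342.25 − 182.25) = ½√(154.88 + 684.5 − 182.25) = ½√657.13
√657.13 ≈ 25.6345, so m_a ≈ 12.8173

m_a = 12.82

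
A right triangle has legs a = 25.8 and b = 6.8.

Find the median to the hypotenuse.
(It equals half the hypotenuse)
Hypotenuse c = √(a² + b²) = √(665.64 + 46.24) = √711.88 ≈ 26.6811
Median to hypotenuse = c/2 ≈ 26.6811/2 ≈ 13.3405

Median = 13.34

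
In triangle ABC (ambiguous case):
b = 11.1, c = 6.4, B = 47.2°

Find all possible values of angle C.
b/sin(B) = c/sin(C)  ⇒  sin(C) = c·sin(B)/b = 6.4·sin(47.2°)/11.1
sin(47.2°) ≈ 0.73373
sin(C) ≈ 6.4·0.73373/11.1 ≈ 4.69587/11.1 ≈ 0.423051
Candidate 1: C₁ = arcsin(0.423051) ≈ 25.0274°  →  A = 180° − 47.2° − 25.0274° ≈ 107.773° > 0, valid
Candidate 2: C₂ = 180° − C₁ ≈ 154.973°  →  A = 180° − 47.2° − 154.973° ≈ -22.1726° ≤ 0, not a valid triangle

C = 25.03° (one solution)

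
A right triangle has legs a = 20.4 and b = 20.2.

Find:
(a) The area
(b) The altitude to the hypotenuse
(a) The legs are perpendicular, so Area = ½·a·b = ½·20.4·20.2 = ½·412.08 = 206.04
(b) Hypotenuse c = √(a² + b²) = √(416.16 + 408.04) = √824.2 ≈ 28.7089
    Area = ½·c·h_c  ⇒  h_c = 2·Area/c = 412.08/28.7089 ≈ 14.3537

Area = 206.04, h_c = 14.35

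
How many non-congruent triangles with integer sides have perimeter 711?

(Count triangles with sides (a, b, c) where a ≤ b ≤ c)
Let a ≤ b ≤ c with a + b + c = 711. The only binding inequality is a + b > c, i.e. 711 − c > c, so c < 711/2; and c ≥ 711/3 since c is the largest side.
So 237 ≤ c ≤ 355. For each c, b runs from ⌈(711 − c)/2⌉ up to c (then a = 711 − b − c satisfies 1 ≤ a ≤ b automatically), giving c − ⌈(711 − c)/2⌉ + 1 choices.
Summing over c: 1 + 2 + 4 + 5 + … + 176 + 178  (119 terms, c = 237, …, 355) = 10621
Check (closed form: nearest integer to p²/48 for even p, (p+3)²/48 for odd p): (711+3)²/48 = 714²/48 = 509796/48 ≈ 10620.75 → 10621

10621 triangles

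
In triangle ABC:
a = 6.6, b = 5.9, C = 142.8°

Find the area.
Two sides and the included angle (SAS): A = ½·a·b·sin(C) = ½·6.6·5.9·sin(142.8°)
sin(142.8°) ≈ 0.604599
A ≈ ½·38.94·0.604599 = 19.47·0.604599 ≈ 11.7715

Area = 11.77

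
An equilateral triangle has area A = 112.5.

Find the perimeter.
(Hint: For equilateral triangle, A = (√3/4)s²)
A = (√3/4)s²  ⇒  s² = 4A/√3 = 4·112.5/√3 = 450/1.73205 ≈ 259.808
s ≈ √259.808 ≈ 16.1185
Perimeter = 3s ≈ 3·16.1185 ≈ 48.3556

Perimeter = 48.36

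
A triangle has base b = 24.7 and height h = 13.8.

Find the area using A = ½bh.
A = ½·b·h = ½·24.7·13.8 = ½·340.86 = 170.43

Area = 170.43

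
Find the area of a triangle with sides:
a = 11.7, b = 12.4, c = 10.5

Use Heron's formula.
s = (11.7 + 12.4 + 10.5)/2 = 34.6/2 = 17.3
s − a = 5.6, s − b = 4.9, s − c = 6.8
s(s−a)(s−b)(s−c) = 17.3·5.6·4.9·6.8 ≈ 3228.04
Area = √3228.04 ≈ 56.8159

Area = 56.82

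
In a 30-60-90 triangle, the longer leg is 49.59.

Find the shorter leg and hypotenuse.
In a 30-60-90 triangle the sides are in ratio 1 : √3 : 2, so short leg = long leg/√3 and hypotenuse = 2·(short leg).
Short leg = 49.59/√3 ≈ 49.59/1.73205 ≈ 28.6308
Hypotenuse = 2·28.6308 ≈ 57.2616

Short leg = 28.63, Hypotenuse = 57.26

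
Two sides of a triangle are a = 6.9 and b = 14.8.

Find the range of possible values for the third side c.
Triangle inequality: |a − b| < c < a + b
|a − b| = |6.9 − 14.8| = 7.9
a + b = 6.9 + 14.8 = 21.7

7.9 < c < 21.7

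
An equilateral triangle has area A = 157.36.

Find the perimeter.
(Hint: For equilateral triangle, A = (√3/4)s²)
A = (√3/4)s²  ⇒  s² = 4A/√3 = 4·157.36/√3 = 629.44/1.73205 ≈ 363.407
s ≈ √363.407 ≈ 19.0632
Perimeter = 3s ≈ 3·19.0632 ≈ 57.1897

Perimeter = 57.19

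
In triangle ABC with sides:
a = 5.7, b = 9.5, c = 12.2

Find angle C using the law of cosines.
c² = a² + b² − 2ab·cos(C)  ⇒  cos(C) = (a² + b² − c²)/(2ab)
cos(C) = (5.7² + 9.5² − 12.2²)/(2·5.7·9.5) = (32.49 + 90.25 − 148.84)/108.3 = -26.1/108.3 ≈ -0.240997
C = arccos(-0.240997) ≈ 103.945°

C = 103.9°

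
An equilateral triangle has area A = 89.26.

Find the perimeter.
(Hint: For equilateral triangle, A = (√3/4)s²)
A = (√3/4)s²  ⇒  s² = 4A/√3 = 4·89.26/√3 = 357.04/1.73205 ≈ 206.137
s ≈ √206.137 ≈ 14.3575
Perimeter = 3s ≈ 3·14.3575 ≈ 43.0724

Perimeter = 43.07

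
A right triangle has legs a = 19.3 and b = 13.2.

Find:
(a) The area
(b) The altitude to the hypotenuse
(a) The legs are perpendicular, so Area = ½·a·b = ½·19.3·13.2 = ½·254.76 = 127.38
(b) Hypotenuse c = √(a² + b²) = √(372.49 + 174.24) = √546.73 ≈ 23.3823
    Area = ½·c·h_c  ⇒  h_c = 2·Area/c = 254.76/23.3823 ≈ 10.8954

Area = 127.38, h_c = 10.9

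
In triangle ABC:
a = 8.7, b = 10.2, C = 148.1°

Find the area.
Two sides and the included angle (SAS): A = ½·a·b·sin(C) = ½·8.7·10.2·sin(148.1°)
sin(148.1°) ≈ 0.528438
A ≈ ½·88.74·0.528438 = 44.37·0.528438 ≈ 23.4468

Area = 23.45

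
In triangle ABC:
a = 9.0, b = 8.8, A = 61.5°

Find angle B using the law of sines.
a/sin(A) = b/sin(B)  ⇒  sin(B) = b·sin(A)/a = 8.8·sin(61.5°)/9.0
sin(61.5°) ≈ 0.878817
sin(B) ≈ 8.8·0.878817/9.0 ≈ 7.73359/9.0 ≈ 0.859288
B = arcsin(0.859288) ≈ 59.2367°
(Since b ≤ a we need B ≤ A, so the obtuse alternative 180° − 59.2367° ≈ 120.763° is rejected.)

B = 59.24°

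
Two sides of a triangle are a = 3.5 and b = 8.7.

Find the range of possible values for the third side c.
Triangle inequality: |a − b| < c < a + b
|a − b| = |3.5 − 8.7| = 5.2
a + b = 3.5 + 8.7 = 12.2

5.2 < c < 12.2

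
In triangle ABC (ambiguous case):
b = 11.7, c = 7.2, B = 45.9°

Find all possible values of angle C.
b/sin(B) = c/sin(C)  ⇒  sin(C) = c·sin(B)/b = 7.2·sin(45.9°)/11.7
sin(45.9°) ≈ 0.718126
sin(C) ≈ 7.2·0.718126/11.7 ≈ 5.17051/11.7 ≈ 0.441924
Candidate 1: C₁ = arcsin(0.441924) ≈ 26.2267°  →  A = 180° − 45.9° − 26.2267° ≈ 107.873° > 0, valid
Candidate 2: C₂ = 180° − C₁ ≈ 153.773°  →  A = 180° − 45.9° − 153.773° ≈ -19.6733° ≤ 0, not a valid triangle

C = 26.23° (one solution)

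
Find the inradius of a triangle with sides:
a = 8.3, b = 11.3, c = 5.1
r = Area/s where s is the semi-perimeter.
s = (8.3 + 11.3 + 5.1)/2 = 24.7/2 = 12.35
Area = √(s(s−a)(s−b)(s−c)) = √(12.35·4.05·1.05·7.25) ≈ √380.758 ≈ 19.513
r ≈ 19.513/12.35 ≈ 1.58

r = 1.58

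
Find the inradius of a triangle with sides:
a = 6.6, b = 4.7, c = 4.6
r = Area/s where s is the semi-perimeter.
s = (6.6 + 4.7 + 4.6)/2 = 15.9/2 = 7.95
Area = √(s(s−a)(s−b)(s−c)) = √(7.95·1.35·3.25·3.35) ≈ √116.85 ≈ 10.8097
r ≈ 10.8097/7.95 ≈ 1.35971

r = 1.36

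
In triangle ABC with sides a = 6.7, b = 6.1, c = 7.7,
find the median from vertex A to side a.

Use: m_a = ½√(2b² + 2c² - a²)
m_a = ½√(2·6.1² + 2·7.7² − 6.7²) = ½√(2·37.21 + 2·59.29 − 44.89) = ½√(74.42 + 118.58 − 44.89) = ½√148.11
√148.11 ≈ 12.17, so m_a ≈ 6.08502

m_a = 6.085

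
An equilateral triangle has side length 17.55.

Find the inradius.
r = Area/s with s the semi-perimeter.
Area = (√3/4)·17.55² = (√3/4)·308.0025 ≈ 0.433013·308.0025 ≈ 133.369
s = 3·17.55/2 = 26.325
r ≈ 133.369/26.325 ≈ 5.06625
(Equivalently r = side/(2√3) = 17.55/3.4641 ≈ 5.06625.)

r = 5.066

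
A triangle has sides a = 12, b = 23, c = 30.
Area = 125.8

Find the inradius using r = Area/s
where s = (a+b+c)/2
s = (12 + 23 + 30)/2 = 65/2 = 32.5
r = Area/s = 125.8/32.5 ≈ 3.87077

r = 3.871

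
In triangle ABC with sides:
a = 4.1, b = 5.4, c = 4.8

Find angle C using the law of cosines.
c² = a² + b² − 2ab·cos(C)  ⇒  cos(C) = (a² + b² − c²)/(2ab)
cos(C) = (4.1² + 5.4² − 4.8²)/(2·4.1·5.4) = (16.81 + 29.16 − 23.04)/44.28 = 22.93/44.28 ≈ 0.517841
C = arccos(0.517841) ≈ 58.8125°

C = 58.81°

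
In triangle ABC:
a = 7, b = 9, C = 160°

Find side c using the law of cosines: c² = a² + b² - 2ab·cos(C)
c² = 7² + 9² − 2·7·9·cos(160°)
cos(160°) ≈ -0.939693
c² ≈ 49 + 81 − 126·(-0.939693) ≈ 130 + 118.401 ≈ 248.401
c ≈ √248.401 ≈ 15.7608

c = 15.76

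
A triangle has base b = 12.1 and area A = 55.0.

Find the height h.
A = ½·b·h  ⇒  h = 2A/b = 2·55.0/12.1 = 110/12.1 ≈ 9.09091

h = 9.091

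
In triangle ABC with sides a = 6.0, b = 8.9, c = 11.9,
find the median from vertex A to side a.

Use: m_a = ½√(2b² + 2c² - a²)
m_a = ½√(2·8.9² + 2·11.9² − 6.0²) = ½√(2·79.21 + 2·141.61 − 36) = ½√(158.42 + 283.22 − 36) = ½√405.64
√405.64 ≈ 20.1405, so m_a ≈ 10.0703

m_a = 10.07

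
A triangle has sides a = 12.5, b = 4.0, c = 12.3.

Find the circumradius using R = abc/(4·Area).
First find the area with Heron's formula.
s = (12.5 + 4.0 + 12.3)/2 = 14.4
Area = √(s(s−a)(s−b)(s−c)) = √(14.4·1.9·10.4·2.1) ≈ √597.542 ≈ 24.4447
abc = 12.5·4.0·12.3 = 615
R = abc/(4·Area) ≈ 615/(4·24.4447) = 615/97.7787 ≈ 6.28971

R = 6.29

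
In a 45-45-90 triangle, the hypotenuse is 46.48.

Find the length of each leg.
In a 45-45-90 triangle hypotenuse = leg·√2, so leg = hypotenuse/√2.
Leg = 46.48/√2 ≈ 46.48/1.41421 ≈ 32.8663

Each leg = 32.87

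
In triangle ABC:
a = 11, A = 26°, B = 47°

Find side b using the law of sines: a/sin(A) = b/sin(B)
a/sin(A) = b/sin(B)  ⇒  b = a·sin(B)/sin(A) = 11·sin(47°)/sin(26°)
sin(47°) ≈ 0.731354, sin(26°) ≈ 0.438371
b ≈ 11·0.731354/0.438371 ≈ 8.04489/0.438371 ≈ 18.3518

b = 18.35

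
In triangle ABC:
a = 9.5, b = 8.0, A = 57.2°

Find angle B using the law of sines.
a/sin(A) = b/sin(B)  ⇒  sin(B) = b·sin(A)/a = 8.0·sin(57.2°)/9.5
sin(57.2°) ≈ 0.840567
sin(B) ≈ 8.0·0.840567/9.5 ≈ 6.72453/9.5 ≈ 0.707846
B = arcsin(0.707846) ≈ 45.0599°
(Since b ≤ a we need B ≤ A, so the obtuse alternative 180° − 45.0599° ≈ 134.94° is rejected.)

B = 45.06°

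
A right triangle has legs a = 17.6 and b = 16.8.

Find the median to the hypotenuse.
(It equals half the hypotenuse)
Hypotenuse c = √(a² + b²) = √(309.76 + 282.24) = √592 ≈ 24.3311
Median to hypotenuse = c/2 ≈ 24.3311/2 ≈ 12.1655

Median = 12.17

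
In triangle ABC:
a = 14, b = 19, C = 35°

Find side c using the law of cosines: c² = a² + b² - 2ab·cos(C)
c² = 14² + 19² − 2·14·19·cos(35°)
cos(35°) ≈ 0.819152
c² ≈ 196 + 361 − 532·(0.819152) ≈ 557 − 435.789 ≈ 121.211
c ≈ √121.211 ≈ 11.0096

c = 11.01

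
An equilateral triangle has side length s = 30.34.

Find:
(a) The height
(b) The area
(a) The height splits the triangle into two 30-60-90 halves: h = s·√3/2 = 30.34·1.73205/2 ≈ 52.5504/2 ≈ 26.2752
(b) Area = (√3/4)·s² = (√3/4)·30.34² = (√3/4)·920.5156 ≈ 0.433013·920.5156 ≈ 398.595

Height = 26.28, Area = 398.6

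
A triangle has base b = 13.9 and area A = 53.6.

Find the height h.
A = ½·b·h  ⇒  h = 2A/b = 2·53.6/13.9 = 107.2/13.9 ≈ 7.71223

h = 7.712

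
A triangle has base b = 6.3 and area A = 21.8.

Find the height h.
A = ½·b·h  ⇒  h = 2A/b = 2·21.8/6.3 = 43.6/6.3 ≈ 6.92063

h = 6.921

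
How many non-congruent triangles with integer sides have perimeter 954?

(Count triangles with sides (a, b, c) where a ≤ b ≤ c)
Let a ≤ b ≤ c with a + b + c = 954. The only binding inequality is a + b > c, i.e. 954 − c > c, so c < 954/2; and c ≥ 954/3 since c is the largest side.
So 318 ≤ c ≤ 476. For each c, b runs from ⌈(954 − c)/2⌉ up to c (then a = 954 − b − c satisfies 1 ≤ a ≤ b automatically), giving c − ⌈(954 − c)/2⌉ + 1 choices.
Summing over c: 1 + 2 + 4 + 5 + … + 236 + 238  (159 terms, c = 318, …, 476) = 18961
Check (closed form: nearest integer to p²/48 for even p, (p+3)²/48 for odd p): 954²/48 = 910116/48 ≈ 18960.75 → 18961

18961 triangles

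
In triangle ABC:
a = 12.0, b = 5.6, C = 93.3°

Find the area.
Two sides and the included angle (SAS): A = ½·a·b·sin(C) = ½·12.0·5.6·sin(93.3°)
sin(93.3°) ≈ 0.998342
A ≈ ½·67.2·0.998342 = 33.6·0.998342 ≈ 33.5443

Area = 33.54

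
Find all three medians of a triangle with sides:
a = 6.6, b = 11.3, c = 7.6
Median formula: m_a = ½√(2b² + 2c² − a²) (and cyclically). a² = 43.56, b² = 127.69, c² = 57.76.
m_a = ½√(2·127.69 + 2·57.76 − 43.56) = ½√327.34 ≈ ½·18.0925 ≈ 9.04627
m_b = ½√(2·43.56 + 2·57.76 − 127.69) = ½√74.95 ≈ ½·8.65737 ≈ 4.32868
m_c = ½√(2·43.56 + 2·127.69 − 57.76) = ½√284.74 ≈ ½·16.8742 ≈ 8.43712

m_a = 9.046, m_b = 4.329, m_c = 8.437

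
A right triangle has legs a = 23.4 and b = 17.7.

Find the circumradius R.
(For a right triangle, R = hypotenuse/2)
Hypotenuse c = √(a² + b²) = √(547.56 + 313.29) = √860.85 ≈ 29.3402
R = c/2 ≈ 29.3402/2 ≈ 14.6701

R = 14.67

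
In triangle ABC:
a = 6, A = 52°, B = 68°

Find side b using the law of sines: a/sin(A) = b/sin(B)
a/sin(A) = b/sin(B)  ⇒  b = a·sin(B)/sin(A) = 6·sin(68°)/sin(52°)
sin(68°) ≈ 0.927184, sin(52°) ≈ 0.788011
b ≈ 6·0.927184/0.788011 ≈ 5.5631/0.788011 ≈ 7.05968

b = 7.06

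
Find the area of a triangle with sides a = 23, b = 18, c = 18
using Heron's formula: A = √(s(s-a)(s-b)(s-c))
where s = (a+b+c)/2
s = (23 + 18 + 18)/2 = 59/2 = 29.5
s − a = 6.5, s − b = 11.5, s − c = 11.5
s(s−a)(s−b)(s−c) = 29.5·6.5·11.5·11.5 = 25358.9375
Area = √25358.9375 ≈ 159.245

s = 29.5, Area = 159.2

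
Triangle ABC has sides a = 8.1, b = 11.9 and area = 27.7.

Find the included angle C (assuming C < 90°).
Area = ½·a·b·sin(C)  ⇒  sin(C) = 2·Area/(a·b) = 2·27.7/(8.1·11.9) = 55.4/96.39 ≈ 0.574748
C = arcsin(0.574748) ≈ 35.082° (taking the acute solution since C < 90°)

C = 35.08°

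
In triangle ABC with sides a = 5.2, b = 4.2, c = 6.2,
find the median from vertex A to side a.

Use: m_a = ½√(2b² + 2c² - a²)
m_a = ½√(2·4.2² + 2·6.2² − 5.2²) = ½√(2·17.64 + 2·38.44 − 27.04) = ½√(35.28 + 76.88 − 27.04) = ½√85.12
√85.12 ≈ 9.22605, so m_a ≈ 4.61303

m_a = 4.613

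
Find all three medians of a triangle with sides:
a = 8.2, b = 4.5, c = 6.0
Median formula: m_a = ½√(2b² + 2c² − a²) (and cyclically). a² = 67.24, b² = 20.25, c² = 36.
m_a = ½√(2·20.25 + 2·36 − 67.24) = ½√45.26 ≈ ½·6.72756 ≈ 3.36378
m_b = ½√(2·67.24 + 2·36 − 20.25) = ½√186.23 ≈ ½·13.6466 ≈ 6.82331
m_c = ½√(2·67.24 + 2·20.25 − 36) = ½√138.98 ≈ ½·11.789 ≈ 5.89449

m_a = 3.364, m_b = 6.823, m_c = 5.894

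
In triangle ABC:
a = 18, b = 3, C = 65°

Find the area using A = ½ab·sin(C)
A = ½·a·b·sin(C) = ½·18·3·sin(65°)
sin(65°) ≈ 0.906308
A ≈ ½·54·0.906308 = 27·0.906308 ≈ 24.4703

Area = 24.47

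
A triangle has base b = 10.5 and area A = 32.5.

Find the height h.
A = ½·b·h  ⇒  h = 2A/b = 2·32.5/10.5 = 65/10.5 ≈ 6.19048

h = 6.19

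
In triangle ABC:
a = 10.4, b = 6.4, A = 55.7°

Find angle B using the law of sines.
a/sin(A) = b/sin(B)  ⇒  sin(B) = b·sin(A)/a = 6.4·sin(55.7°)/10.4
sin(55.7°) ≈ 0.826098
sin(B) ≈ 6.4·0.826098/10.4 ≈ 5.28703/10.4 ≈ 0.508368
B = arcsin(0.508368) ≈ 30.5552°
(Since b ≤ a we need B ≤ A, so the obtuse alternative 180° − 30.5552° ≈ 149.445° is rejected.)

B = 30.56°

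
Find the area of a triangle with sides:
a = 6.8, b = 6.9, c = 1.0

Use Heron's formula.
s = (6.8 + 6.9 + 1.0)/2 = 14.7/2 = 7.35
s − a = 0.55, s − b = 0.45, s − c = 6.35
s(s−a)(s−b)(s−c) = 7.35·0.55·0.45·6.35 ≈ 11.5514
Area = √11.5514 ≈ 3.39874

Area = 3.399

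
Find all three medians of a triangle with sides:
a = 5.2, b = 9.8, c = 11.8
Median formula: m_a = ½√(2b² + 2c² − a²) (and cyclically). a² = 27.04, b² = 96.04, c² = 139.24.
m_a = ½√(2·96.04 + 2·139.24 − 27.04) = ½√443.52 ≈ ½·21.0599 ≈ 10.53
m_b = ½√(2·27.04 + 2·139.24 − 96.04) = ½√236.52 ≈ ½·15.3792 ≈ 7.6896
m_c = ½√(2·27.04 + 2·96.04 − 139.24) = ½√106.92 ≈ ½·10.3402 ≈ 5.17011

m_a = 10.53, m_b = 7.69, m_c = 5.17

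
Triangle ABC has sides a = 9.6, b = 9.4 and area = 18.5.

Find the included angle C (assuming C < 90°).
Area = ½·a·b·sin(C)  ⇒  sin(C) = 2·Area/(a·b) = 2·18.5/(9.6·9.4) = 37/90.24 ≈ 0.410018
C = arcsin(0.410018) ≈ 24.2059° (taking the acute solution since C < 90°)

C = 24.21°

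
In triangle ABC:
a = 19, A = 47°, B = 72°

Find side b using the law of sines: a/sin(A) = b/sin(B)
a/sin(A) = b/sin(B)  ⇒  b = a·sin(B)/sin(A) = 19·sin(72°)/sin(47°)
sin(72°) ≈ 0.951057, sin(47°) ≈ 0.731354
b ≈ 19·0.951057/0.731354 ≈ 18.0701/0.731354 ≈ 24.7077

b = 24.71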